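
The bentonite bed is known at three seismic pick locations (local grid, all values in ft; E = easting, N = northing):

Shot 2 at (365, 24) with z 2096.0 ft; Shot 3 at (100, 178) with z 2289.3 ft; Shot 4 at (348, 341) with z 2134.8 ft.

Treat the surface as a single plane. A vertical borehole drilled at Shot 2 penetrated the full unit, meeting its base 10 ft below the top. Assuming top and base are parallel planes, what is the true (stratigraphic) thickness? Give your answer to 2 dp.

8.25 ft

Let the plane be z = a·E + b·N + c.
Shot 3−Shot 2: −265a + 154b = 193.3;  Shot 4−Shot 2: −17a + 317b = 38.8.
Solving gives a = −0.67948, b = 0.08596.
|∇z| = √(a²+b²) = 0.68490, so dip δ = arctan(0.68490) = 34.41°.
True thickness = vertical thickness × cos δ = 10 × cos 34.41° = 8.25 ft.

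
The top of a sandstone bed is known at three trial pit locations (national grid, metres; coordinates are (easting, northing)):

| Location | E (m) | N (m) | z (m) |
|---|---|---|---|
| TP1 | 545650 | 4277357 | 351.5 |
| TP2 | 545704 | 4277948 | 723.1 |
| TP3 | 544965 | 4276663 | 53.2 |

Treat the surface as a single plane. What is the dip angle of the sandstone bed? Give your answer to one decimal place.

Two edge vectors: TP1→TP2 = (54, 591, 371.6), TP1→TP3 = (-685, -694, -298.3).
Normal n = (TP1→TP2) × (TP1→TP3) = (81595.1, -238437.8, 367359).
So ∂z/∂E = −n_x/n_z = −0.22211 and ∂z/∂N = −n_y/n_z = 0.64906.
Gradient magnitude |∇z| = √(a² + b²) = √(0.04933 + 0.42128) = 0.68601.
True dip = arctan(0.68601) = 34.5°, dipping toward SSE (azimuth ≈ 161°).

34.5°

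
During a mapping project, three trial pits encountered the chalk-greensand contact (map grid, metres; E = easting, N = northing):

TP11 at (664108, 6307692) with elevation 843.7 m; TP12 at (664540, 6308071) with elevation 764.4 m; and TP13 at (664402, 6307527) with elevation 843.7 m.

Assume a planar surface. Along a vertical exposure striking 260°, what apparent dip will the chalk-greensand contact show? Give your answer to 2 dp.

5.30°

Two edge vectors: TP11→TP12 = (432, 379, -79.3), TP11→TP13 = (294, -165, 0).
Normal n = (TP11→TP12) × (TP11→TP13) = (-13084.5, -23314.2, -182706).
So ∂z/∂E = −n_x/n_z = −0.07162 and ∂z/∂N = −n_y/n_z = −0.12761.
Unit vector along 260° is (sin 260°, cos 260°) = (-0.9848, -0.1736).
Slope in that direction = a·(-0.9848) + b·(-0.1736) = 0.09269.
Apparent dip = arctan|0.09269| = 5.30° (true dip is 8.3°, so apparent ≤ true as expected).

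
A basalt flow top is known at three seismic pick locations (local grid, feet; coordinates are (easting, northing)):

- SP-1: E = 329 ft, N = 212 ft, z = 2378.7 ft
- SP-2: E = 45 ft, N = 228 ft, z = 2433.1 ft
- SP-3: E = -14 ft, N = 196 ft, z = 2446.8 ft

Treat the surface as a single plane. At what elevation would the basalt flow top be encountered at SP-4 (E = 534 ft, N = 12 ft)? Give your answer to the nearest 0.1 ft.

2352.2 ft

Two edge vectors: SP-1→SP-2 = (-284, 16, 54.4), SP-1→SP-3 = (-343, -16, 68.1).
Normal n = (SP-1→SP-2) × (SP-1→SP-3) = (1960, 681.2, 10032).
So ∂z/∂E = −n_x/n_z = −0.19537 and ∂z/∂N = −n_y/n_z = −0.06790.
Intercept c from SP-1: 2378.7 + 64.28 + 14.40 = 2457.37.
At (534, 12): z = −104.3 − 0.8 + 2457.37 = 2352.2 ft.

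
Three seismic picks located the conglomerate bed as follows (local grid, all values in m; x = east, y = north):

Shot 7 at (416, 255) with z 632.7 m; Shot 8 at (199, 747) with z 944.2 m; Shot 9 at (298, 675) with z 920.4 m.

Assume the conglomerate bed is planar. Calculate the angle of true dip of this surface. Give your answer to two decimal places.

Let the plane be z = a·x + b·y + c.
Shot 8−Shot 7: −217a + 492b = 311.5;  Shot 9−Shot 7: −118a + 420b = 287.7.
Solving gives a = 0.32398, b = 0.77602.
Gradient magnitude |∇z| = √(a² + b²) = √(0.10496 + 0.60221) = 0.84093.
True dip = arctan(0.84093) = 40.06°, dipping toward SSW (azimuth ≈ 203°).

40.06°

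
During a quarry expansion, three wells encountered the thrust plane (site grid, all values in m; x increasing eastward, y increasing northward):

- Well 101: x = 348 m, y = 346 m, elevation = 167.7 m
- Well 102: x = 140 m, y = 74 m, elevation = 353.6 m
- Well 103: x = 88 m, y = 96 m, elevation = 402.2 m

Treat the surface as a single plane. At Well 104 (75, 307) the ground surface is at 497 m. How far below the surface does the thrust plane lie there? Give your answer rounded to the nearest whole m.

78 m

Two edge vectors: Well 101→Well 102 = (-208, -272, 185.9), Well 101→Well 103 = (-260, -250, 234.5).
Normal n = (Well 101→Well 102) × (Well 101→Well 103) = (-17309, 442, -18720).
So ∂z/∂x = −n_x/n_z = −0.92463 and ∂z/∂y = −n_y/n_z = 0.02361.
Intercept c from Well 101: 167.7 + 321.77 − 8.17 = 481.30.
At (75, 307): z_contact = −69.3 + 7.2 + 481.30 = 419.2 m.
Depth below ground = 497 − 419.2 = 78 m.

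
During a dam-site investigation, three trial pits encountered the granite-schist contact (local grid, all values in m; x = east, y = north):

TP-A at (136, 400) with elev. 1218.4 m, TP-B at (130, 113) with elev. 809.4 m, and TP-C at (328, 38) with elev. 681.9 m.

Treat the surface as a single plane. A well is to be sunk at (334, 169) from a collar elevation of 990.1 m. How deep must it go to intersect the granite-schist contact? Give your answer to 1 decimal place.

121.9 m

Let the plane be z = a·x + b·y + c.
TP-B−TP-A: −6a − 287b = −409;  TP-C−TP-A: 192a − 362b = −536.5.
Solving gives a = −0.10332, b = 1.42725.
Then c = 1218.4 − a·136 − b·400 = 661.55.
At (334, 169): z_contact = −34.51 + 241.20 + 661.55 = 868.25 m.
Depth below ground = 990.1 − 868.25 = 121.9 m.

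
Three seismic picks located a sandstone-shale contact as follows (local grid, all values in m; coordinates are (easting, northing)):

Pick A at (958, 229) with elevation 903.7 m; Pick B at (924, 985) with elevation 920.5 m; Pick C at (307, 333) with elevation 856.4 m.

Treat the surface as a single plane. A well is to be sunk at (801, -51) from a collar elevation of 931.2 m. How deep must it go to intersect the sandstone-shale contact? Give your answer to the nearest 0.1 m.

46.7 m

Let the plane be z = a·E + b·N + c.
Pick B−Pick A: −34a + 756b = 16.8;  Pick C−Pick A: −651a + 104b = −47.3.
Solving gives a = 0.07676, b = 0.02567.
Then c = 903.7 − a·958 − b·229 = 824.29.
At (801, -51): z_contact = 61.48 − 1.31 + 824.29 = 884.46 m.
Depth below ground = 931.2 − 884.46 = 46.7 m.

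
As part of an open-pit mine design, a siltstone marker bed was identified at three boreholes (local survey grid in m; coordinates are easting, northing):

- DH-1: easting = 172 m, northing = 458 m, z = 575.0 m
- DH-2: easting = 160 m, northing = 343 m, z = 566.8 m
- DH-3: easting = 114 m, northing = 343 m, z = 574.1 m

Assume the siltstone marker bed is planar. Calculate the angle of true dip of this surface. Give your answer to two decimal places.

Two edge vectors: DH-1→DH-2 = (-12, -115, -8.2), DH-1→DH-3 = (-58, -115, -0.9).
Normal n = (DH-1→DH-2) × (DH-1→DH-3) = (-839.5, 464.8, -5290).
So ∂z/∂easting = −n_x/n_z = −0.15870 and ∂z/∂northing = −n_y/n_z = 0.08786.
Gradient magnitude |∇z| = √(a² + b²) = √(0.02518 + 0.00772) = 0.18140.
True dip = arctan(0.18140) = 10.28°, dipping toward ESE (azimuth ≈ 119°).

10.28°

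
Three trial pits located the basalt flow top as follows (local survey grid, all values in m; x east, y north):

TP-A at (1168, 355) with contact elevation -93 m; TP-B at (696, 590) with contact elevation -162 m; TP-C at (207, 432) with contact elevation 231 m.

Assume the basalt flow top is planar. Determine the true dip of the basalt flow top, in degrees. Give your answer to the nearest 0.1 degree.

51.0°

Two edge vectors: TP-A→TP-B = (-472, 235, -69), TP-A→TP-C = (-961, 77, 324).
Normal n = (TP-A→TP-B) × (TP-A→TP-C) = (81453, 219237, 189491).
So ∂z/∂x = −n_x/n_z = −0.42985 and ∂z/∂y = −n_y/n_z = −1.15698.
Gradient magnitude |∇z| = √(a² + b²) = √(0.18477 + 1.33860) = 1.23425.
True dip = arctan(1.23425) = 51.0°, dipping toward NNE (azimuth ≈ 020°).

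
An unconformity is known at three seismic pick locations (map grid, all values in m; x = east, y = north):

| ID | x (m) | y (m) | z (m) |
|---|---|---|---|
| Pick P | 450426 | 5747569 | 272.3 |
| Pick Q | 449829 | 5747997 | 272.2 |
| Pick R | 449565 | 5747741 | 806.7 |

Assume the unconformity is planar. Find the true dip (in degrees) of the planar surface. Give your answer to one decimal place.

Let the plane be z = a·x + b·y + c.
Pick Q−Pick P: −597a + 428b = −0.1;  Pick R−Pick P: −861a + 172b = 534.4.
Solving gives a = −0.86050, b = −1.20050.
Gradient magnitude |∇z| = √(a² + b²) = √(0.74045 + 1.44121) = 1.47705.
True dip = arctan(1.47705) = 55.9°, dipping toward NE (azimuth ≈ 036°).

55.9°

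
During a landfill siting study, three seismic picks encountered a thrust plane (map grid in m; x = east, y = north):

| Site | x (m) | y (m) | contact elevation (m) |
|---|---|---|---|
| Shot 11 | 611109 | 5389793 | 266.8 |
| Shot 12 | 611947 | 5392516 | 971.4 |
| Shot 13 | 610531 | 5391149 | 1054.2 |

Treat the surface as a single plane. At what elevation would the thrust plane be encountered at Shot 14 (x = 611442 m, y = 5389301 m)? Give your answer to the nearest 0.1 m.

Let the plane be z = a·x + b·y + c.
Shot 12−Shot 11: 838a + 2723b = 704.6;  Shot 13−Shot 11: −578a + 1356b = 787.4.
Solving gives a = −0.438581268, b = 0.393731584.
Then c = 266.8 − a·611109 − b·5389793 = −1853843.97.
At (611442, 5389301): z = −268167.0 + 2121938.0 − 1853843.97 = -73.0 m.

-73.0 m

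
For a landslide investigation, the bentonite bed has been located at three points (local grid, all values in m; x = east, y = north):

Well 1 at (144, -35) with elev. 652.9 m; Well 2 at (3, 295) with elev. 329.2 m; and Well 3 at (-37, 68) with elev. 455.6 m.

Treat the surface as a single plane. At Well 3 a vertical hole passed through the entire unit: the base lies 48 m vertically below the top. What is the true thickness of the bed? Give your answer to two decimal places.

34.31 m

Let the plane be z = a·x + b·y + c.
Well 2−Well 1: −141a + 330b = −323.7;  Well 3−Well 1: −181a + 103b = −197.3.
Solving gives a = 0.70272, b = −0.68066.
|∇z| = √(a²+b²) = 0.97832, so dip δ = arctan(0.97832) = 44.37°.
True thickness = vertical thickness × cos δ = 48 × cos 44.37° = 34.31 m.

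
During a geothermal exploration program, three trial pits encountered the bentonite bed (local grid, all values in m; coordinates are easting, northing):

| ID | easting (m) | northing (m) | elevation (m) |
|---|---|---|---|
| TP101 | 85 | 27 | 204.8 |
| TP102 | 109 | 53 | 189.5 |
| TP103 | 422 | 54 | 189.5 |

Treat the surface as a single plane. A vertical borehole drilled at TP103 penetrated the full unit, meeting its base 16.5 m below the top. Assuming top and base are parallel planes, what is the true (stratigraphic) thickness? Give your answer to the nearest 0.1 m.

14.2 m

Two edge vectors: TP101→TP102 = (24, 26, -15.3), TP101→TP103 = (337, 27, -15.3).
Normal n = (TP101→TP102) × (TP101→TP103) = (15.3, -4788.9, -8114).
So ∂z/∂easting = −n_x/n_z = 0.00189 and ∂z/∂northing = −n_y/n_z = −0.59020.
|∇z| = √(a²+b²) = 0.59021, so dip δ = arctan(0.59021) = 30.55°.
True thickness = vertical thickness × cos δ = 16.5 × cos 30.55° = 14.2 m.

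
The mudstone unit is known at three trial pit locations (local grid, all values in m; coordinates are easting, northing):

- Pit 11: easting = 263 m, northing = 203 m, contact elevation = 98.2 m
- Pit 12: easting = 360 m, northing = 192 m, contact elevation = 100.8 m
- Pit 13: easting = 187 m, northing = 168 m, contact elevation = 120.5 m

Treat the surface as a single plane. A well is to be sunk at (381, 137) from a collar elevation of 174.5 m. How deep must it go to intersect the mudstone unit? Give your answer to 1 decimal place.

Two edge vectors: Pit 11→Pit 12 = (97, -11, 2.6), Pit 11→Pit 13 = (-76, -35, 22.3).
Normal n = (Pit 11→Pit 12) × (Pit 11→Pit 13) = (-154.3, -2360.7, -4231).
So ∂z/∂easting = −n_x/n_z = −0.03647 and ∂z/∂northing = −n_y/n_z = −0.55795.
Intercept c from Pit 11: 98.2 + 9.59 + 113.26 = 221.06.
At (381, 137): z_contact = −13.89 − 76.44 + 221.06 = 130.72 m.
Depth below ground = 174.5 − 130.72 = 43.8 m.

43.8 m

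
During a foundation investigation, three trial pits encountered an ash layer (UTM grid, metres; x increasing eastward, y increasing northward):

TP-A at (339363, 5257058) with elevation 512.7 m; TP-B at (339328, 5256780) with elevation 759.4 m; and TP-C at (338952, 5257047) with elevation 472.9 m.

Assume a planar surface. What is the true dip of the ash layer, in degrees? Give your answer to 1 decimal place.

42.3°

Let the plane be z = a·x + b·y + c.
TP-B−TP-A: −35a − 278b = 246.7;  TP-C−TP-A: −411a − 11b = −39.8.
Solving gives a = 0.12100, b = −0.90264.
Gradient magnitude |∇z| = √(a² + b²) = √(0.01464 + 0.81476) = 0.91072.
True dip = arctan(0.91072) = 42.3°, dipping toward N (azimuth ≈ 352°).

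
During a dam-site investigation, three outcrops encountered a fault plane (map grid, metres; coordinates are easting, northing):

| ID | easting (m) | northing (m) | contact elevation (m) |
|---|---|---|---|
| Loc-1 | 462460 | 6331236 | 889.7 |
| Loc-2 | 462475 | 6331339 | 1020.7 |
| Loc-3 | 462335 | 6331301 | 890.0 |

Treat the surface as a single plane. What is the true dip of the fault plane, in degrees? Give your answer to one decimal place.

Two edge vectors: Loc-1→Loc-2 = (15, 103, 131), Loc-1→Loc-3 = (-125, 65, 0.3).
Normal n = (Loc-1→Loc-2) × (Loc-1→Loc-3) = (-8484.1, -16379.5, 13850).
So ∂z/∂easting = −n_x/n_z = 0.61257 and ∂z/∂northing = −n_y/n_z = 1.18264.
Gradient magnitude |∇z| = √(a² + b²) = √(0.37524 + 1.39863) = 1.33187.
True dip = arctan(1.33187) = 53.1°, dipping toward SSW (azimuth ≈ 207°).

53.1°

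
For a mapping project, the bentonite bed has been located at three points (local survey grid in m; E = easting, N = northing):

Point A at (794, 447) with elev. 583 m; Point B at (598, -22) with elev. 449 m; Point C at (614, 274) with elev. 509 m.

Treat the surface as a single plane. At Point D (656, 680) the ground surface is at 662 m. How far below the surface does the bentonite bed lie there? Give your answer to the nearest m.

66 m

Two edge vectors: Point A→Point B = (-196, -469, -134), Point A→Point C = (-180, -173, -74).
Normal n = (Point A→Point B) × (Point A→Point C) = (11524, 9616, -50512).
So ∂z/∂E = −n_x/n_z = 0.22814 and ∂z/∂N = −n_y/n_z = 0.19037.
Intercept c from Point A: 583 − 181.15 − 85.10 = 316.76.
At (656, 680): z_contact = 149.7 + 129.5 + 316.76 = 595.9 m.
Depth below ground = 662 − 595.9 = 66 m.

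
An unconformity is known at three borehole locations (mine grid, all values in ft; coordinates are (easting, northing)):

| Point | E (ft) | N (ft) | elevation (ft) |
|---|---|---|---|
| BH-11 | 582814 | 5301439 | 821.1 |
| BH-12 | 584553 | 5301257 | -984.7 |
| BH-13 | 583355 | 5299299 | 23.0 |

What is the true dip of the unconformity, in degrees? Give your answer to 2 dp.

45.92°

Two edge vectors: BH-11→BH-12 = (1739, -182, -1805.8), BH-11→BH-13 = (541, -2140, -798.1).
Normal n = (BH-11→BH-12) × (BH-11→BH-13) = (-3719157.8, 410958.1, -3622998).
So ∂z/∂E = −n_x/n_z = −1.02654 and ∂z/∂N = −n_y/n_z = 0.11343.
Gradient magnitude |∇z| = √(a² + b²) = √(1.05379 + 0.01287) = 1.03279.
True dip = arctan(1.03279) = 45.92°, dipping toward E (azimuth ≈ 096°).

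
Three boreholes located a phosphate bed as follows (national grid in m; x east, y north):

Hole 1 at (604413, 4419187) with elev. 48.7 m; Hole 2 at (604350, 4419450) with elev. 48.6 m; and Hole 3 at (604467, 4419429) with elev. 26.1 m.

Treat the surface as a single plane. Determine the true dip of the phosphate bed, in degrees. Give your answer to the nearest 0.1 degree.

11.7°

Two edge vectors: Hole 1→Hole 2 = (-63, 263, -0.1), Hole 1→Hole 3 = (54, 242, -22.6).
Normal n = (Hole 1→Hole 2) × (Hole 1→Hole 3) = (-5919.6, -1429.2, -29448).
So ∂z/∂x = −n_x/n_z = −0.20102 and ∂z/∂y = −n_y/n_z = −0.04853.
Gradient magnitude |∇z| = √(a² + b²) = √(0.04041 + 0.00236) = 0.20679.
True dip = arctan(0.20679) = 11.7°, dipping toward ENE (azimuth ≈ 076°).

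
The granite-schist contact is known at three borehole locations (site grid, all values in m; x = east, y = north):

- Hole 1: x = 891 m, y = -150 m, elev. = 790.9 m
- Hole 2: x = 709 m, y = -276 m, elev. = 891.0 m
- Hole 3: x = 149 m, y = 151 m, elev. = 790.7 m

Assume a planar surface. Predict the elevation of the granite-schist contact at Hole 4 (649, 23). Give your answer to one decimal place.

Two edge vectors: Hole 1→Hole 2 = (-182, -126, 100.1), Hole 1→Hole 3 = (-742, 301, -0.2).
Normal n = (Hole 1→Hole 2) × (Hole 1→Hole 3) = (-30104.9, -74310.6, -148274).
So ∂z/∂x = −n_x/n_z = −0.20304 and ∂z/∂y = −n_y/n_z = −0.50117.
Intercept c from Hole 1: 790.9 + 180.90 − 75.18 = 896.63.
At (649, 23): z = −131.8 − 11.5 + 896.63 = 753.3 m.

753.3 m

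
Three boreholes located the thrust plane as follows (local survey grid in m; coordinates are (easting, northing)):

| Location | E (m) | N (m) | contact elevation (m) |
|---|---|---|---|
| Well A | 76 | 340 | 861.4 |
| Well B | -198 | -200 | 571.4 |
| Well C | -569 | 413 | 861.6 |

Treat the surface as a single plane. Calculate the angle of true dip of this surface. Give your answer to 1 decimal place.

Two edge vectors: Well A→Well B = (-274, -540, -290), Well A→Well C = (-645, 73, 0.2).
Normal n = (Well A→Well B) × (Well A→Well C) = (21062, 187104.8, -368302).
So ∂z/∂E = −n_x/n_z = 0.05719 and ∂z/∂N = −n_y/n_z = 0.50802.
Gradient magnitude |∇z| = √(a² + b²) = √(0.00327 + 0.25808) = 0.51123.
True dip = arctan(0.51123) = 27.1°, dipping toward S (azimuth ≈ 186°).

27.1°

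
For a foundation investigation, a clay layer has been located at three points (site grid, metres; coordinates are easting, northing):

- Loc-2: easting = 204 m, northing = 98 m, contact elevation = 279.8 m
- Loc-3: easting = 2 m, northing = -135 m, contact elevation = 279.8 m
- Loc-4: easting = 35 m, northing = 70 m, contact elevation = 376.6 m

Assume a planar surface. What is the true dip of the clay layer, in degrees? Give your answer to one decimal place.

41.5°

Let the plane be z = a·easting + b·northing + c.
Loc-3−Loc-2: −202a − 233b = 0;  Loc-4−Loc-2: −169a − 28b = 96.8.
Solving gives a = −0.66885, b = 0.57986.
Gradient magnitude |∇z| = √(a² + b²) = √(0.44736 + 0.33624) = 0.88522.
True dip = arctan(0.88522) = 41.5°, dipping toward SE (azimuth ≈ 131°).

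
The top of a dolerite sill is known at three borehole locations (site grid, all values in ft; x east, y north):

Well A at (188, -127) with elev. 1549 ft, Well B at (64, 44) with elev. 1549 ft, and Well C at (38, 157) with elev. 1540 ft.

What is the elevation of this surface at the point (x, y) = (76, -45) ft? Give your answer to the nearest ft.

Let the plane be z = a·x + b·y + c.
Well B−Well A: −124a + 171b = 0;  Well C−Well A: −150a + 284b = −9.
Solving gives a = −0.16088, b = −0.11666.
Then c = 1549 − a·188 − b·-127 = 1564.43.
At (76, -45): z = −12.2 + 5.2 + 1564.43 = 1557.5 ft.

1557 ft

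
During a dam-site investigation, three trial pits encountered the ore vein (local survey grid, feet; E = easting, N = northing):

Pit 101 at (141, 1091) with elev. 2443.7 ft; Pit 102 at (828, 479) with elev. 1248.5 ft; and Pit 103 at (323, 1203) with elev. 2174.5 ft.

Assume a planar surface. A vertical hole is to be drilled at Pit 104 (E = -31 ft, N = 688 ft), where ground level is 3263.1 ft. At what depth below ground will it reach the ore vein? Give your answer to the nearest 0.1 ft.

616.4 ft

Let the plane be z = a·E + b·N + c.
Pit 102−Pit 101: 687a − 612b = −1195.2;  Pit 103−Pit 101: 182a + 112b = −269.2.
Solving gives a = −1.585600, b = 0.173028.
Then c = 2443.7 − a·141 − b·1091 = 2478.50.
At (-31, 688): z_contact = 49.15 + 119.04 + 2478.50 = 2646.69 ft.
Depth below ground = 3263.1 − 2646.69 = 616.4 ft.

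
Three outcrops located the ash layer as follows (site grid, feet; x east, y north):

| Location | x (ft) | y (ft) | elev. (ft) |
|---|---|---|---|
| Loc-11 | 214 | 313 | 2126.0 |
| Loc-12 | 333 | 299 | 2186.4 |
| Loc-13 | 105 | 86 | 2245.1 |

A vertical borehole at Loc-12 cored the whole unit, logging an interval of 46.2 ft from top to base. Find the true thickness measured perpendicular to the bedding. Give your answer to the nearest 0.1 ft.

35.4 ft

Two edge vectors: Loc-11→Loc-12 = (119, -14, 60.4), Loc-11→Loc-13 = (-109, -227, 119.1).
Normal n = (Loc-11→Loc-12) × (Loc-11→Loc-13) = (12043.4, -20756.5, -28539).
So ∂z/∂x = −n_x/n_z = 0.42200 and ∂z/∂y = −n_y/n_z = −0.72730.
|∇z| = √(a²+b²) = 0.84086, so dip δ = arctan(0.84086) = 40.06°.
True thickness = vertical thickness × cos δ = 46.2 × cos 40.06° = 35.4 ft.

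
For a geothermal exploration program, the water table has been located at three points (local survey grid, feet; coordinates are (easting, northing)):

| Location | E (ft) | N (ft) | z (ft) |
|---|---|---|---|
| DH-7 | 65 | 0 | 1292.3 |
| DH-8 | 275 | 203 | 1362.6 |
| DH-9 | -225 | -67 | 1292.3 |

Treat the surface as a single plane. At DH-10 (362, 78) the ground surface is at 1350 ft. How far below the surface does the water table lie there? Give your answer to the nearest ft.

Let the plane be z = a·E + b·N + c.
DH-8−DH-7: 210a + 203b = 70.3;  DH-9−DH-7: −290a − 67b = 0.
Solving gives a = −0.10514, b = 0.45507.
Then c = 1292.3 − a·65 − b·0 = 1299.13.
At (362, 78): z_contact = −38.1 + 35.5 + 1299.13 = 1296.6 ft.
Depth below ground = 1350 − 1296.6 = 53 ft.

53 ft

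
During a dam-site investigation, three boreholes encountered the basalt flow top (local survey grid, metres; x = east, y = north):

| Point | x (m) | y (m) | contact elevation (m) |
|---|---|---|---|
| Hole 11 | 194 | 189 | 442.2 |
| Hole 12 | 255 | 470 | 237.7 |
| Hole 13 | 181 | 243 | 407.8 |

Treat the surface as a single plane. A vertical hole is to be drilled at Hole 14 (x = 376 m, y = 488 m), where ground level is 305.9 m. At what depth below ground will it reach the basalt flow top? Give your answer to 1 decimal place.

104.5 m

Let the plane be z = a·x + b·y + c.
Hole 12−Hole 11: 61a + 281b = −204.5;  Hole 13−Hole 11: −13a + 54b = −34.4.
Solving gives a = −0.19816, b = −0.68474.
Then c = 442.2 − a·194 − b·189 = 610.06.
At (376, 488): z_contact = −74.51 − 334.15 + 610.06 = 201.40 m.
Depth below ground = 305.9 − 201.40 = 104.5 m.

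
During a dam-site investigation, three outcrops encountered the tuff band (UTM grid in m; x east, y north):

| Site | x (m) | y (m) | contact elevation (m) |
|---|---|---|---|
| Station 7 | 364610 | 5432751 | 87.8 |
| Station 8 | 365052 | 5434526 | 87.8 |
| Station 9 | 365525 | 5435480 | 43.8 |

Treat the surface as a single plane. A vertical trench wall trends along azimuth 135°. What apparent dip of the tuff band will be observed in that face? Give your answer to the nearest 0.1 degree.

9.4°

Two edge vectors: Station 7→Station 8 = (442, 1775, 0), Station 7→Station 9 = (915, 2729, -44).
Normal n = (Station 7→Station 8) × (Station 7→Station 9) = (-78100, 19448, -417907).
So ∂z/∂x = −n_x/n_z = −0.18688 and ∂z/∂y = −n_y/n_z = 0.04654.
Unit vector along 135° is (sin 135°, cos 135°) = (0.7071, -0.7071).
Slope in that direction = a·(0.7071) + b·(-0.7071) = −0.16505.
Apparent dip = arctan|0.16505| = 9.4° (true dip is 10.9°, so apparent ≤ true as expected).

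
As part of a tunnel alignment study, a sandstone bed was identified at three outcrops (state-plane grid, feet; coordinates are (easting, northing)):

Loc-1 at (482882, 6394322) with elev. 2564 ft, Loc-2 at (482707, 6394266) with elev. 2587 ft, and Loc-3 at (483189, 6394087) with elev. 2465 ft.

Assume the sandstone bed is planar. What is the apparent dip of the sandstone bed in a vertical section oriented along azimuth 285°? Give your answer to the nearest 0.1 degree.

Two edge vectors: Loc-1→Loc-2 = (-175, -56, 23), Loc-1→Loc-3 = (307, -235, -99).
Normal n = (Loc-1→Loc-2) × (Loc-1→Loc-3) = (10949, -10264, 58317).
So ∂z/∂E = −n_x/n_z = −0.18775 and ∂z/∂N = −n_y/n_z = 0.17600.
Unit vector along 285° is (sin 285°, cos 285°) = (-0.9659, 0.2588).
Slope in that direction = a·(-0.9659) + b·(0.2588) = 0.22691.
Apparent dip = arctan|0.22691| = 12.8° (true dip is 14.4°, so apparent ≤ true as expected).

12.8°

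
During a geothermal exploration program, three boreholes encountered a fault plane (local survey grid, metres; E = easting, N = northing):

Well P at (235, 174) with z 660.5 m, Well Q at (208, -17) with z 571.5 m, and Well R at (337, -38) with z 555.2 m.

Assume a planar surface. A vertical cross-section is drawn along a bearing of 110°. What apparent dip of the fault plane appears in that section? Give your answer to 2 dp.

11.76°

Let the plane be z = a·E + b·N + c.
Well Q−Well P: −27a − 191b = −89;  Well R−Well P: 102a − 212b = −105.3.
Solving gives a = −0.04937, b = 0.47295.
Unit vector along 110° is (sin 110°, cos 110°) = (0.9397, -0.3420).
Slope in that direction = a·(0.9397) + b·(-0.3420) = −0.20815.
Apparent dip = arctan|0.20815| = 11.76° (true dip is 25.4°, so apparent ≤ true as expected).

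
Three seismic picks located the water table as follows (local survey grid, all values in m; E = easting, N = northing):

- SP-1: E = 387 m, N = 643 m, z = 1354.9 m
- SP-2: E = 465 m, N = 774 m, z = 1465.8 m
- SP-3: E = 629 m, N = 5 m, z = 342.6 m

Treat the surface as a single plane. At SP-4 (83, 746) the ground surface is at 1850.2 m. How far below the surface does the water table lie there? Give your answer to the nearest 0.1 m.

130.7 m

Let the plane be z = a·E + b·N + c.
SP-2−SP-1: 78a + 131b = 110.9;  SP-3−SP-1: 242a − 638b = −1012.3.
Solving gives a = −0.75930, b = 1.29867.
Then c = 1354.9 − a·387 − b·643 = 813.71.
At (83, 746): z_contact = −63.02 + 968.81 + 813.71 = 1719.49 m.
Depth below ground = 1850.2 − 1719.49 = 130.7 m.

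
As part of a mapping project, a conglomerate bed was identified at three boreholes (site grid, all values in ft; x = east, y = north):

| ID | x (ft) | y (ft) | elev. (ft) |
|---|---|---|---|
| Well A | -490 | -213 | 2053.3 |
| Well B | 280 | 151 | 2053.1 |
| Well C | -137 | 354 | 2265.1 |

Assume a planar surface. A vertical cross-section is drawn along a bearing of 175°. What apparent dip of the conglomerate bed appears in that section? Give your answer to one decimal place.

Two edge vectors: Well A→Well B = (770, 364, -0.2), Well A→Well C = (353, 567, 211.8).
Normal n = (Well A→Well B) × (Well A→Well C) = (77208.6, -163156.6, 308098).
So ∂z/∂x = −n_x/n_z = −0.25060 and ∂z/∂y = −n_y/n_z = 0.52956.
Unit vector along 175° is (sin 175°, cos 175°) = (0.0872, -0.9962).
Slope in that direction = a·(0.0872) + b·(-0.9962) = −0.54939.
Apparent dip = arctan|0.54939| = 28.8° (true dip is 30.4°, so apparent ≤ true as expected).

28.8°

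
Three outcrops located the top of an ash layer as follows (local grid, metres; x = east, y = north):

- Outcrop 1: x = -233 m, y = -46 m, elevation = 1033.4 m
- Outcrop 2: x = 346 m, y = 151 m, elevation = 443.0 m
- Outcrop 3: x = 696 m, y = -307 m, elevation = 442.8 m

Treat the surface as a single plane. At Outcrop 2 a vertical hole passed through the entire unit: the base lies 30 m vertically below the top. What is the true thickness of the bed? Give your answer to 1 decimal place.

Two edge vectors: Outcrop 1→Outcrop 2 = (579, 197, -590.4), Outcrop 1→Outcrop 3 = (929, -261, -590.6).
Normal n = (Outcrop 1→Outcrop 2) × (Outcrop 1→Outcrop 3) = (-270442.6, -206524.2, -334132).
So ∂z/∂x = −n_x/n_z = −0.80939 and ∂z/∂y = −n_y/n_z = −0.61809.
|∇z| = √(a²+b²) = 1.01840, so dip δ = arctan(1.01840) = 45.52°.
True thickness = vertical thickness × cos δ = 30 × cos 45.52° = 21.0 m.

21.0 m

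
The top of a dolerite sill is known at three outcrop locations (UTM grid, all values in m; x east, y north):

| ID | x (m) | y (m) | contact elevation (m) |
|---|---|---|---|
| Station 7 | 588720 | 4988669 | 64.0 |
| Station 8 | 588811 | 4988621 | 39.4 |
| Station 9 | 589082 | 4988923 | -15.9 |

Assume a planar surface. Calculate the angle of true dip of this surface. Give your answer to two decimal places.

14.16°

Two edge vectors: Station 7→Station 8 = (91, -48, -24.6), Station 7→Station 9 = (362, 254, -79.9).
Normal n = (Station 7→Station 8) × (Station 7→Station 9) = (10083.6, -1634.3, 40490).
So ∂z/∂x = −n_x/n_z = −0.24904 and ∂z/∂y = −n_y/n_z = 0.04036.
Gradient magnitude |∇z| = √(a² + b²) = √(0.06202 + 0.00163) = 0.25229.
True dip = arctan(0.25229) = 14.16°, dipping toward E (azimuth ≈ 099°).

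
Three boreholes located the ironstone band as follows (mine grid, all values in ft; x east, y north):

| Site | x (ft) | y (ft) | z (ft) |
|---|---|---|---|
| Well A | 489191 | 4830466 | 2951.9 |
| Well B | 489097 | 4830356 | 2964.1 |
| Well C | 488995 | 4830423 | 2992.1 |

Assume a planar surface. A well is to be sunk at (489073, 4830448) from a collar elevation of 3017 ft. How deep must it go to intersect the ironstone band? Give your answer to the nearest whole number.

Let the plane be z = a·x + b·y + c.
Well B−Well A: −94a − 110b = 12.2;  Well C−Well A: −196a − 43b = 40.2.
Solving gives a = −0.22247974, b = 0.07920996.
Then c = 2951.9 − a·489191 − b·4830466 = −270834.01.
At (489073, 4830448): z_contact = −108808.8 + 382619.6 − 270834.01 = 2976.7 ft.
Depth below ground = 3017 − 2976.7 = 40 ft.

40 ft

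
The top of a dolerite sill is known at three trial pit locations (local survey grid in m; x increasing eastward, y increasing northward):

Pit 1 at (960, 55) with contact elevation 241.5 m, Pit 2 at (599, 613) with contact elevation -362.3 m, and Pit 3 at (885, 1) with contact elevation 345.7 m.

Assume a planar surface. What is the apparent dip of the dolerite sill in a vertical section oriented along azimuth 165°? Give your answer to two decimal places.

50.14°

Let the plane be z = a·x + b·y + c.
Pit 2−Pit 1: −361a + 558b = −603.8;  Pit 3−Pit 1: −75a − 54b = 104.2.
Solving gives a = −0.41631, b = −1.35141.
Unit vector along 165° is (sin 165°, cos 165°) = (0.2588, -0.9659).
Slope in that direction = a·(0.2588) + b·(-0.9659) = 1.19762.
Apparent dip = arctan|1.19762| = 50.14° (true dip is 54.7°, so apparent ≤ true as expected).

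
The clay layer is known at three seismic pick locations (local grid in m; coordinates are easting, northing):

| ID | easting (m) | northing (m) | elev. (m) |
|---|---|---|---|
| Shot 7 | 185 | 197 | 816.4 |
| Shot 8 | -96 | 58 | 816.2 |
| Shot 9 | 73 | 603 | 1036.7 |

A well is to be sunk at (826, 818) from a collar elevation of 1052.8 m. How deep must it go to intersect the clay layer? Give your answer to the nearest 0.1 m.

90.8 m

Two edge vectors: Shot 7→Shot 8 = (-281, -139, -0.2), Shot 7→Shot 9 = (-112, 406, 220.3).
Normal n = (Shot 7→Shot 8) × (Shot 7→Shot 9) = (-30540.5, 61926.7, -129654).
So ∂z/∂easting = −n_x/n_z = −0.23555 and ∂z/∂northing = −n_y/n_z = 0.47763.
Intercept c from Shot 7: 816.4 + 43.58 − 94.09 = 765.88.
At (826, 818): z_contact = −194.57 + 390.70 + 765.88 = 962.02 m.
Depth below ground = 1052.8 − 962.02 = 90.8 m.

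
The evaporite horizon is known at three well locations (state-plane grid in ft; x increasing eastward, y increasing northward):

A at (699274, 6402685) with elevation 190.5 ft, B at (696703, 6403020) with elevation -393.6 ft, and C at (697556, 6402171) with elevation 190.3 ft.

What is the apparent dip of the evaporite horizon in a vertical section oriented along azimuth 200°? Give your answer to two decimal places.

23.88°

Let the plane be z = a·x + b·y + c.
B−A: −2571a + 335b = −584.1;  C−A: −1718a − 514b = −0.2.
Solving gives a = 0.15830, b = −0.52871.
Unit vector along 200° is (sin 200°, cos 200°) = (-0.3420, -0.9397).
Slope in that direction = a·(-0.3420) + b·(-0.9397) = 0.44268.
Apparent dip = arctan|0.44268| = 23.88° (true dip is 28.9°, so apparent ≤ true as expected).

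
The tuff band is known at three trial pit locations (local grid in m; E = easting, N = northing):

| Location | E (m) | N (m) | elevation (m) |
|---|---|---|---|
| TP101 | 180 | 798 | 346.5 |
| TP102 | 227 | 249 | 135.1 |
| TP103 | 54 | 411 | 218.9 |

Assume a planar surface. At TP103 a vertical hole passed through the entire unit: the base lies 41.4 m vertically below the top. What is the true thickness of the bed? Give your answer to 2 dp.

Two edge vectors: TP101→TP102 = (47, -549, -211.4), TP101→TP103 = (-126, -387, -127.6).
Normal n = (TP101→TP102) × (TP101→TP103) = (-11759.4, 32633.6, -87363).
So ∂z/∂E = −n_x/n_z = −0.13460 and ∂z/∂N = −n_y/n_z = 0.37354.
|∇z| = √(a²+b²) = 0.39705, so dip δ = arctan(0.39705) = 21.66°.
True thickness = vertical thickness × cos δ = 41.4 × cos 21.66° = 38.48 m.

38.48 m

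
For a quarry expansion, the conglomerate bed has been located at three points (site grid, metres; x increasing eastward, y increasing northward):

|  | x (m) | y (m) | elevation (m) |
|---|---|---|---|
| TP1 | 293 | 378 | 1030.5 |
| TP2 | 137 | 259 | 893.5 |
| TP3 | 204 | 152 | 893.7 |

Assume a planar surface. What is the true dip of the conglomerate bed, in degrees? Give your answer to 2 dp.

Two edge vectors: TP1→TP2 = (-156, -119, -137), TP1→TP3 = (-89, -226, -136.8).
Normal n = (TP1→TP2) × (TP1→TP3) = (-14682.8, -9147.8, 24665).
So ∂z/∂x = −n_x/n_z = 0.59529 and ∂z/∂y = −n_y/n_z = 0.37088.
Gradient magnitude |∇z| = √(a² + b²) = √(0.35437 + 0.13755) = 0.70137.
True dip = arctan(0.70137) = 35.04°, dipping toward WSW (azimuth ≈ 238°).

35.04°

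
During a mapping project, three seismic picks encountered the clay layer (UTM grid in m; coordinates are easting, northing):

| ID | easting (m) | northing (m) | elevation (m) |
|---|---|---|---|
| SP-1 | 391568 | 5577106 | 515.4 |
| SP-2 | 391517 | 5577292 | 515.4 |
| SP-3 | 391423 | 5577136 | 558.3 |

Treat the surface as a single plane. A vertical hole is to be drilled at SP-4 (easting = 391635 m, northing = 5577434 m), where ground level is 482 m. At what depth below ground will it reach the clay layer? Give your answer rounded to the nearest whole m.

Two edge vectors: SP-1→SP-2 = (-51, 186, 0), SP-1→SP-3 = (-145, 30, 42.9).
Normal n = (SP-1→SP-2) × (SP-1→SP-3) = (7979.4, 2187.9, 25440).
So ∂z/∂easting = −n_x/n_z = −0.31365566 and ∂z/∂northing = −n_y/n_z = −0.08600236.
Intercept c from SP-1: 515.4 + 122817.52 + 479644.27 = 602977.19.
At (391635, 5577434): z_contact = −122838.5 − 479672.5 + 602977.19 = 466.2 m.
Depth below ground = 482 − 466.2 = 16 m.

16 m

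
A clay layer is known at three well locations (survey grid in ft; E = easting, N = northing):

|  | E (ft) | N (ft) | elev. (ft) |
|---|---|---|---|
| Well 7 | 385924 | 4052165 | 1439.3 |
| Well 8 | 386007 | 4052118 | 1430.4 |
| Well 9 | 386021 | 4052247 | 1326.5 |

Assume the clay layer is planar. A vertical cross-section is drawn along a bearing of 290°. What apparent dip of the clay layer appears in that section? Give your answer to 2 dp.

Let the plane be z = a·E + b·N + c.
Well 8−Well 7: 83a − 47b = −8.9;  Well 9−Well 7: 97a + 82b = −112.8.
Solving gives a = −0.53070, b = −0.74783.
Unit vector along 290° is (sin 290°, cos 290°) = (-0.9397, 0.3420).
Slope in that direction = a·(-0.9397) + b·(0.3420) = 0.24292.
Apparent dip = arctan|0.24292| = 13.65° (true dip is 42.5°, so apparent ≤ true as expected).

13.65°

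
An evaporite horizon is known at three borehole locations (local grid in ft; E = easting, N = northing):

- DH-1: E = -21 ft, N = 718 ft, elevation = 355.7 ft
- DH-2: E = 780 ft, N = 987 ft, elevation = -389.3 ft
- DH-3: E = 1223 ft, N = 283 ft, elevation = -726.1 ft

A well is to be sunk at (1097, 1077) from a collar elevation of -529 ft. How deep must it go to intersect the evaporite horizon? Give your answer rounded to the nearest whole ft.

Two edge vectors: DH-1→DH-2 = (801, 269, -745), DH-1→DH-3 = (1244, -435, -1081.8).
Normal n = (DH-1→DH-2) × (DH-1→DH-3) = (-615079.2, -60258.2, -683071).
So ∂z/∂E = −n_x/n_z = −0.90046 and ∂z/∂N = −n_y/n_z = −0.08822.
Intercept c from DH-1: 355.7 − 18.91 + 63.34 = 400.13.
At (1097, 1077): z_contact = −987.8 − 95.0 + 400.13 = -682.7 ft.
Depth below ground = -529 − (-682.7) = 154 ft.

154 ft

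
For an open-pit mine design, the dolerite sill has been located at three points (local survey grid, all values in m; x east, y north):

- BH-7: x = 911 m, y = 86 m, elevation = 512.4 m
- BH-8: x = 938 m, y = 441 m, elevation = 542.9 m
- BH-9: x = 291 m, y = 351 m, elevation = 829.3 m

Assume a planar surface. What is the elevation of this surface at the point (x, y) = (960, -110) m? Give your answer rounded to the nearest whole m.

Two edge vectors: BH-7→BH-8 = (27, 355, 30.5), BH-7→BH-9 = (-620, 265, 316.9).
Normal n = (BH-7→BH-8) × (BH-7→BH-9) = (104417, -27466.3, 227255).
So ∂z/∂x = −n_x/n_z = −0.45947 and ∂z/∂y = −n_y/n_z = 0.12086.
Intercept c from BH-7: 512.4 + 418.58 − 10.39 = 920.58.
At (960, -110): z = −441.1 − 13.3 + 920.58 = 466.2 m.

466 m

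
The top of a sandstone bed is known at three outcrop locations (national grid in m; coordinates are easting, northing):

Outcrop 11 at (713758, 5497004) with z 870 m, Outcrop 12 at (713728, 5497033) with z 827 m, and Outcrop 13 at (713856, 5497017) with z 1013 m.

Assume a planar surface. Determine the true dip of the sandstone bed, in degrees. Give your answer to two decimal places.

55.52°

Two edge vectors: Outcrop 11→Outcrop 12 = (-30, 29, -43), Outcrop 11→Outcrop 13 = (98, 13, 143).
Normal n = (Outcrop 11→Outcrop 12) × (Outcrop 11→Outcrop 13) = (4706, 76, -3232).
So ∂z/∂easting = −n_x/n_z = 1.45606 and ∂z/∂northing = −n_y/n_z = 0.02351.
Gradient magnitude |∇z| = √(a² + b²) = √(2.12012 + 0.00055) = 1.45625.
True dip = arctan(1.45625) = 55.52°, dipping toward W (azimuth ≈ 269°).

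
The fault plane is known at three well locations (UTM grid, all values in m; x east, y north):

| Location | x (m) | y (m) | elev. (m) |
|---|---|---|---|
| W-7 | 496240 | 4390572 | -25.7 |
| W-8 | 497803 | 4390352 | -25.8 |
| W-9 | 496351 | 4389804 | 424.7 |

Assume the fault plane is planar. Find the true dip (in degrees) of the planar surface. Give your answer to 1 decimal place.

31.2°

Two edge vectors: W-7→W-8 = (1563, -220, -0.1), W-7→W-9 = (111, -768, 450.4).
Normal n = (W-7→W-8) × (W-7→W-9) = (-99164.8, -703986.3, -1175964).
So ∂z/∂x = −n_x/n_z = −0.08433 and ∂z/∂y = −n_y/n_z = −0.59865.
Gradient magnitude |∇z| = √(a² + b²) = √(0.00711 + 0.35838) = 0.60456.
True dip = arctan(0.60456) = 31.2°, dipping toward N (azimuth ≈ 008°).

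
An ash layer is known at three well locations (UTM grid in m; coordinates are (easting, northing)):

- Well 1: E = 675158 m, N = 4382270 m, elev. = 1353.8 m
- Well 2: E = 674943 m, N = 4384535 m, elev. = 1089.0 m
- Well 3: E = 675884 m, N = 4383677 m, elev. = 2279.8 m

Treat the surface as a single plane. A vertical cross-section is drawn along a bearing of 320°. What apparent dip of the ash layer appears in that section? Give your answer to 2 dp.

39.10°

Two edge vectors: Well 1→Well 2 = (-215, 2265, -264.8), Well 1→Well 3 = (726, 1407, 926).
Normal n = (Well 1→Well 2) × (Well 1→Well 3) = (2469963.6, 6845.2, -1946895).
So ∂z/∂E = −n_x/n_z = 1.26867 and ∂z/∂N = −n_y/n_z = 0.00352.
Unit vector along 320° is (sin 320°, cos 320°) = (-0.6428, 0.7660).
Slope in that direction = a·(-0.6428) + b·(0.7660) = −0.81279.
Apparent dip = arctan|0.81279| = 39.10° (true dip is 51.8°, so apparent ≤ true as expected).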